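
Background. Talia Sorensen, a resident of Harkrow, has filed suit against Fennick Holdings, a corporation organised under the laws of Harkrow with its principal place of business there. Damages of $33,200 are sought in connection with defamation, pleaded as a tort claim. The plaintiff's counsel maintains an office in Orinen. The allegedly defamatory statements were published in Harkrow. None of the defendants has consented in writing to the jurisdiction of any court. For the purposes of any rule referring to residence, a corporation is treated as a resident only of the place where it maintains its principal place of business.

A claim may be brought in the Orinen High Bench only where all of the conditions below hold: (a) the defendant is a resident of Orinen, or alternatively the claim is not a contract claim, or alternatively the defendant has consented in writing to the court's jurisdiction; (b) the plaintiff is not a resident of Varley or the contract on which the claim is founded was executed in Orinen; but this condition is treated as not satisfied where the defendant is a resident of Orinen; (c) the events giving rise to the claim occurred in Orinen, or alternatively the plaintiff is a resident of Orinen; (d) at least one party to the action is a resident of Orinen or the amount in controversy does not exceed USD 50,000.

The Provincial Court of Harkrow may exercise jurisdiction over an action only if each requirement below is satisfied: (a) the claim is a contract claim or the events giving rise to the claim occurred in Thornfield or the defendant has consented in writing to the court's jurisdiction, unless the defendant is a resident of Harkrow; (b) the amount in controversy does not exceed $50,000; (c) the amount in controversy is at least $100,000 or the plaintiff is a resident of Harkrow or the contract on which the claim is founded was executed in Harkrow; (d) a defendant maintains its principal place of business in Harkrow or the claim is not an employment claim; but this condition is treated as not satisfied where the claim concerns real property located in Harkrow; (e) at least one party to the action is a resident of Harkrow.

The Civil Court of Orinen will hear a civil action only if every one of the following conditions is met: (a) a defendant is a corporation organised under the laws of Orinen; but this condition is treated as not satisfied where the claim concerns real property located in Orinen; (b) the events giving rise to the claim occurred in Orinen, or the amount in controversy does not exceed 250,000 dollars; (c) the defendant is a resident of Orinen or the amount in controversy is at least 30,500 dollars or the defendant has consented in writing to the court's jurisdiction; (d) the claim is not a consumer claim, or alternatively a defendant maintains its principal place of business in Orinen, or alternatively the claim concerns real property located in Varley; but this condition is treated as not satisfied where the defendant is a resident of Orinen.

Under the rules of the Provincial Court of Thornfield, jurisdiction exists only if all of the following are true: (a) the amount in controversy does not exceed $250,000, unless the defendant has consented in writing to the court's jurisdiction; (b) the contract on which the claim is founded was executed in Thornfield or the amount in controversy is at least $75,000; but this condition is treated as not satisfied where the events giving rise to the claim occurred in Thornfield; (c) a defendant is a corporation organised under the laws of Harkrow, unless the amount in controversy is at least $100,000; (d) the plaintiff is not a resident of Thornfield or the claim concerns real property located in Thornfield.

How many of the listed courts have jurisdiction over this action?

1

The Orinen High Bench:
  (a) The claim is a tort claim, not a contract claim, so one alternative holds. Condition met.
  (b) The plaintiff resides in Harkrow, which is not Varley, so this disjunct is met. And the carve-out is inapplicable — the defendant resides in Harkrow, not Orinen. Met.
  (c) The operative events occurred in Harkrow, not Orinen; the plaintiff resides in Harkrow, not Orinen — none of the alternatives is met. Condition not met.
  (d) The amount in controversy is $33,200, within the USD 50,000 ceiling, so one alternative holds. Met.
  → Not every requirement is met — no jurisdiction.
The Provincial Court of Harkrow:
  (a) The claim is a tort claim, not a contract claim; the operative events occurred in Harkrow, not Thornfield; no such written consent has been filed — none of the alternatives is met. The proviso rescues it, though: the defendant resides in Harkrow. Condition met.
  (b) The amount in controversy is $33,200, within the $50,000 ceiling. Condition met.
  (c) The plaintiff resides in Harkrow, so one alternative holds. Satisfied.
  (d) Fennick Holdings has its principal place of business in Harkrow — that alternative is enough. And the carve-out is inapplicable — the claim does not concern real property. Met.
  (e) Talia Sorensen resides in Harkrow. Satisfied.
  → Jurisdiction lies.
The Civil Court of Orinen:
  (a) The corporate defendant(s) are organised in Harkrow, not Orinen. Condition not met.
  (b) The amount in controversy is 33,200 dollars, within the USD 250,000 ceiling — that alternative is enough. Satisfied.
  (c) The amount in controversy is 33,200 dollars, which meets the USD 30,500 floor, so one alternative holds. Condition met.
  (d) The claim is a tort claim, not a consumer claim — that alternative is enough. And the carve-out is inapplicable — the defendant resides in Harkrow, not Orinen. Met.
  → The court lacks jurisdiction.
The Provincial Court of Thornfield:
  (a) The amount in controversy is 33,200 dollars, within the USD 250,000 ceiling. Met.
  (b) No contract (and hence no place of execution) is alleged; the amount in controversy is 33,200 dollars, below the USD 75,000 floor — none of the alternatives is met. Not met.
  (c) Fennick Holdings is organised under the laws of Harkrow. Satisfied.
  (d) The plaintiff resides in Harkrow, which is not Thornfield, so one alternative holds. Condition met.
  → The court lacks jurisdiction.
Courts with jurisdiction: the Provincial Court of Harkrow — 1 in total.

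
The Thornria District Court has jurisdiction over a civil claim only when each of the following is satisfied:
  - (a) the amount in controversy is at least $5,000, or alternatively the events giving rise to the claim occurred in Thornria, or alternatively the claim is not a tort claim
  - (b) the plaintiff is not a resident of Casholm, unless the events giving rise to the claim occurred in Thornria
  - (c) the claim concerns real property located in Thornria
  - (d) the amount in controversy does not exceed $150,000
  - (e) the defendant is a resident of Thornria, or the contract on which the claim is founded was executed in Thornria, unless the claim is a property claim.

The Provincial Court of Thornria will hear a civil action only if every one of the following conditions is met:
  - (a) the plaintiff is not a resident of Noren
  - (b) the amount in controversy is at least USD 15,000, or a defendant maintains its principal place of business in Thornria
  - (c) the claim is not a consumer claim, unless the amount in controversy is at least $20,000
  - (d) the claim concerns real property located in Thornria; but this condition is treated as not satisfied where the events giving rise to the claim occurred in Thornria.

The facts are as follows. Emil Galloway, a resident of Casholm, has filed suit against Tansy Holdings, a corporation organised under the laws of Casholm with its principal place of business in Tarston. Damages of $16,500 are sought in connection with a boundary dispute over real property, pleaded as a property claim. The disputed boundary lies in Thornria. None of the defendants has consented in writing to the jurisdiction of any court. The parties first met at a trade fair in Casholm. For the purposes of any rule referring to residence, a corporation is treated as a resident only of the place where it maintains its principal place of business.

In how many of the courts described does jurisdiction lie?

1

The Thornria District Court:
  (a) The amount in controversy is 16,500 dollars, which meets the USD 5,000 floor, so this disjunct is met. Condition met.
  (b) The plaintiff resides in Casholm. But the operative events occurred in Thornria, and the 'unless' clause therefore excuses the requirement. Condition met.
  (c) The property lies in Thornria. Satisfied.
  (d) The amount in controversy is 16,500 dollars, within the $150,000 ceiling. Met.
  (e) The defendant resides in Tarston, not Thornria; no contract (and hence no place of execution) is alleged — every alternative fails. The proviso rescues it, though: the claim is a property claim. Met.
  → Jurisdiction lies.
The Provincial Court of Thornria:
  (a) The plaintiff resides in Casholm, which is not Noren. Met.
  (b) The amount in controversy is 16,500 dollars, which meets the 15,000 dollars floor, so this disjunct is met. Condition met.
  (c) The claim is a property claim, not a consumer claim. Met.
  (d) The property lies in Thornria. However, the operative events occurred in Thornria, which falls within the stated exception and so defeats the condition. Fails.
  → At least one condition fails; no jurisdiction.
Courts with jurisdiction: the Thornria District Court — 1 in total.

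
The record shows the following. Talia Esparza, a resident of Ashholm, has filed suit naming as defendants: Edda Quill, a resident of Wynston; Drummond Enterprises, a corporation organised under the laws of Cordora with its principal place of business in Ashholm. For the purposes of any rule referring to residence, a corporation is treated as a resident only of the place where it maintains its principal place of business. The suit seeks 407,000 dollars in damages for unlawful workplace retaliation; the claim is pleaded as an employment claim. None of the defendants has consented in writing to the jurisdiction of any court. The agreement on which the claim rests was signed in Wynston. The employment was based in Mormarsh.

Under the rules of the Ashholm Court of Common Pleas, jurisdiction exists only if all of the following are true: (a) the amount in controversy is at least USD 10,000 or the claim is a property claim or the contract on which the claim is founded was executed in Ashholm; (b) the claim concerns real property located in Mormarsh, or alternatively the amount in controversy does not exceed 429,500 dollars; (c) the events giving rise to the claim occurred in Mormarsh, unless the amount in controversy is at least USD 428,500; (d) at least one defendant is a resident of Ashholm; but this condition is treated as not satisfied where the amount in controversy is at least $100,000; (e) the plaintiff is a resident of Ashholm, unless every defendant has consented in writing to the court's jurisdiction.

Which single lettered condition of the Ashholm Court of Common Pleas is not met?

(d)

The Ashholm Court of Common Pleas:
  (a) The amount in controversy is $407,000, which meets the USD 10,000 floor, so one alternative holds. Condition met.
  (b) The amount in controversy is 407,000 dollars, within the 429,500 dollars ceiling, so this disjunct is met. Condition met.
  (c) The operative events occurred in Mormarsh. Condition met.
  (d) Drummond Enterprises resides in Ashholm. But the amount in controversy is 407,000 dollars, which meets the 100,000 dollars floor, triggering the carve-out and defeating this condition. Fails.
  (e) The plaintiff resides in Ashholm. Met.
Only condition (d) fails.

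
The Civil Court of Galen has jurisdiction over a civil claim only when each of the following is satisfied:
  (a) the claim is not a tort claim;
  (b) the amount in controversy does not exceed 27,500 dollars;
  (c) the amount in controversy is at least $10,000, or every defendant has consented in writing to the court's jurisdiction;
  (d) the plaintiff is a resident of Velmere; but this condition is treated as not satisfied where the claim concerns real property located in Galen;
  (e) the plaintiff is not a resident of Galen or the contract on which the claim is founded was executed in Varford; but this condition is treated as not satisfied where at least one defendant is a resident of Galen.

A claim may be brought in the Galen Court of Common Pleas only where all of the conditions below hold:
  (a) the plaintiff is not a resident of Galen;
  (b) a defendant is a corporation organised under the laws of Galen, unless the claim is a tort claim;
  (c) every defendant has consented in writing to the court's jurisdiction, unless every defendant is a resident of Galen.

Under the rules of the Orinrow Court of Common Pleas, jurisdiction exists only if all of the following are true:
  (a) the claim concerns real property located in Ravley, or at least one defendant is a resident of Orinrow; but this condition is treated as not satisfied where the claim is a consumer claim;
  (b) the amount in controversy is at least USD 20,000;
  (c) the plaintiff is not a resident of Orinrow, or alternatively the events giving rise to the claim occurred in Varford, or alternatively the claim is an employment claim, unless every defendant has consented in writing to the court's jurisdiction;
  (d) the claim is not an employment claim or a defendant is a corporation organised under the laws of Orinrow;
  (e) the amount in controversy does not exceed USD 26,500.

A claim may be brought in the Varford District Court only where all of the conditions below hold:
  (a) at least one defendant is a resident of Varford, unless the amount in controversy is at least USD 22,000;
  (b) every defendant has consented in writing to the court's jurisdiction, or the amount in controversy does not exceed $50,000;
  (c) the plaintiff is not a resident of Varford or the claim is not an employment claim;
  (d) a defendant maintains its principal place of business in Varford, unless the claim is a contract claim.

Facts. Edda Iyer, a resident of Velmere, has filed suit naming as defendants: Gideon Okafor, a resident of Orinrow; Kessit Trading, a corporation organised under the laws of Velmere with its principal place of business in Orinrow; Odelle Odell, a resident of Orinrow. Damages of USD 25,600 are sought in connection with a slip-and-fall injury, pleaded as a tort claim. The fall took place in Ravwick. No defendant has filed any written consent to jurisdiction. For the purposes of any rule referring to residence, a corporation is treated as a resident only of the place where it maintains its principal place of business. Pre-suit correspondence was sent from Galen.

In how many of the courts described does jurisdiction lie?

The Civil Court of Galen:
  (a) The claim is a tort claim. Fails.
  (b) The amount in controversy is USD 25,600, within the 27,500 dollars ceiling. Satisfied.
  (c) The amount in controversy is 25,600 dollars, which meets the USD 10,000 floor, so one alternative holds. Satisfied.
  (d) The plaintiff resides in Velmere. The carve-out does not apply: the claim does not concern real property. Met.
  (e) The plaintiff resides in Velmere, which is not Galen, so one alternative holds. The exception is not triggered, since no defendant resides in Galen (they reside in Orinrow, Orinrow, Orinrow). Satisfied.
  → At least one condition fails; no jurisdiction.
The Galen Court of Common Pleas:
  (a) The plaintiff resides in Velmere, which is not Galen. Satisfied.
  (b) The corporate defendant(s) are organised in Velmere, not Galen. However, the claim is a tort claim, so the 'unless' proviso supplies this condition. Satisfied.
  (c) No such written consent has been filed. Nor does the 'unless' clause help: the defendants reside as follows — Gideon Okafor in Orinrow, Kessit Trading in Orinrow, Odelle Odell in Orinrow — not all in Galen. Not met.
  → No jurisdiction.
The Orinrow Court of Common Pleas:
  (a) Gideon Okafor resides in Orinrow, which satisfies one of the alternatives. The exception is not triggered, since the claim is a tort claim, not a consumer claim. Condition met.
  (b) The amount in controversy is USD 25,600, which meets the 20,000 dollars floor. Met.
  (c) The plaintiff resides in Velmere, which is not Orinrow — that alternative is enough. Satisfied.
  (d) The claim is a tort claim, not an employment claim, so one alternative holds. Met.
  (e) The amount in controversy is USD 25,600, within the USD 26,500 ceiling. Met.
  → The court has jurisdiction.
The Varford District Court:
  (a) No defendant resides in Varford (they reside in Orinrow, Orinrow, Orinrow). But the amount in controversy is USD 25,600, which meets the 22,000 dollars floor, and the 'unless' clause therefore excuses the requirement. Met.
  (b) The amount in controversy is $25,600, within the 50,000 dollars ceiling, which satisfies one of the alternatives. Met.
  (c) The plaintiff resides in Velmere, which is not Varford — that alternative is enough. Met.
  (d) The corporate defendant(s) have their principal place of business in Orinrow, not Varford. And the claim is a tort claim, not a contract claim, so the proviso does not save it. Fails.
  → At least one condition fails; no jurisdiction.
Courts with jurisdiction: the Orinrow Court of Common Pleas — 1 in total.

1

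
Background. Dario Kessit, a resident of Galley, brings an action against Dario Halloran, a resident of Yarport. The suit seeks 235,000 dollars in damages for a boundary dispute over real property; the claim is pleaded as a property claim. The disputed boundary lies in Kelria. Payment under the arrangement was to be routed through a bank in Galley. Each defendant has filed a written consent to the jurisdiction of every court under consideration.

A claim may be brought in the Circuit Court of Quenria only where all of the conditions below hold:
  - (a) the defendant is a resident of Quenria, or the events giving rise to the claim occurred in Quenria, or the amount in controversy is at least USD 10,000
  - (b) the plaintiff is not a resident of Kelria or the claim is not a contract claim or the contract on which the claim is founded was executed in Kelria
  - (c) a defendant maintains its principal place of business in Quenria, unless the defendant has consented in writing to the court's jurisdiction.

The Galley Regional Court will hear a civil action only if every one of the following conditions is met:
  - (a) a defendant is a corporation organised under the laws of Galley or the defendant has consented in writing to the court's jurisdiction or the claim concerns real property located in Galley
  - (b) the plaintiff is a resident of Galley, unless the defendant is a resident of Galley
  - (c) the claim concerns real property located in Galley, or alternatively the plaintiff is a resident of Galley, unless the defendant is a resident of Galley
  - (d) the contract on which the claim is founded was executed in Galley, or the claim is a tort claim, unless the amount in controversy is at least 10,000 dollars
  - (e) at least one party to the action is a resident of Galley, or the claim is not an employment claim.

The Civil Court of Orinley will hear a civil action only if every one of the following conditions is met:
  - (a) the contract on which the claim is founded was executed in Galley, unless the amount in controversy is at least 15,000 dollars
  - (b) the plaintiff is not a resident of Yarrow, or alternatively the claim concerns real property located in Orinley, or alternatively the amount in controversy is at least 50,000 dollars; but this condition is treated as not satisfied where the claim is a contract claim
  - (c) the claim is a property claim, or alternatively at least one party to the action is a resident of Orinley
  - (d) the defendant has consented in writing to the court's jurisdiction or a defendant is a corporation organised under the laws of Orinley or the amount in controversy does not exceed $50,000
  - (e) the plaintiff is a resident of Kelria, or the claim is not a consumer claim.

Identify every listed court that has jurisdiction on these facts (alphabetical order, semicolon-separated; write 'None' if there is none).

the Circuit Court of Quenria; the Civil Court of Orinley; the Galley Regional Court

The Circuit Court of Quenria:
  (a) The amount in controversy is $235,000, which meets the 10,000 dollars floor — that alternative is enough. Satisfied.
  (b) The plaintiff resides in Galley, which is not Kelria, so one alternative holds. Satisfied.
  (c) No defendant is a corporation. The proviso rescues it, though: every defendant has filed written consent. Satisfied.
  → Jurisdiction lies.
The Galley Regional Court:
  (a) Every defendant has filed written consent, which satisfies one of the alternatives. Met.
  (b) The plaintiff resides in Galley. Met.
  (c) The plaintiff resides in Galley, so this disjunct is met. Met.
  (d) No contract (and hence no place of execution) is alleged; the claim is a property claim, not a tort claim — no alternative holds. The proviso rescues it, though: the amount in controversy is $235,000, which meets the USD 10,000 floor. Condition met.
  (e) Dario Kessit resides in Galley, so this disjunct is met. Met.
  → Every requirement is satisfied — jurisdiction.
The Civil Court of Orinley:
  (a) No contract (and hence no place of execution) is alleged. The proviso rescues it, though: the amount in controversy is 235,000 dollars, which meets the 15,000 dollars floor. Met.
  (b) The plaintiff resides in Galley, which is not Yarrow, so one alternative holds. The carve-out does not apply: the claim is a property claim, not a contract claim. Satisfied.
  (c) The claim is a property claim, which satisfies one of the alternatives. Satisfied.
  (d) Every defendant has filed written consent, so this disjunct is met. Met.
  (e) The claim is a property claim, not a consumer claim, which satisfies one of the alternatives. Condition met.
  → All conditions met; jurisdiction exists.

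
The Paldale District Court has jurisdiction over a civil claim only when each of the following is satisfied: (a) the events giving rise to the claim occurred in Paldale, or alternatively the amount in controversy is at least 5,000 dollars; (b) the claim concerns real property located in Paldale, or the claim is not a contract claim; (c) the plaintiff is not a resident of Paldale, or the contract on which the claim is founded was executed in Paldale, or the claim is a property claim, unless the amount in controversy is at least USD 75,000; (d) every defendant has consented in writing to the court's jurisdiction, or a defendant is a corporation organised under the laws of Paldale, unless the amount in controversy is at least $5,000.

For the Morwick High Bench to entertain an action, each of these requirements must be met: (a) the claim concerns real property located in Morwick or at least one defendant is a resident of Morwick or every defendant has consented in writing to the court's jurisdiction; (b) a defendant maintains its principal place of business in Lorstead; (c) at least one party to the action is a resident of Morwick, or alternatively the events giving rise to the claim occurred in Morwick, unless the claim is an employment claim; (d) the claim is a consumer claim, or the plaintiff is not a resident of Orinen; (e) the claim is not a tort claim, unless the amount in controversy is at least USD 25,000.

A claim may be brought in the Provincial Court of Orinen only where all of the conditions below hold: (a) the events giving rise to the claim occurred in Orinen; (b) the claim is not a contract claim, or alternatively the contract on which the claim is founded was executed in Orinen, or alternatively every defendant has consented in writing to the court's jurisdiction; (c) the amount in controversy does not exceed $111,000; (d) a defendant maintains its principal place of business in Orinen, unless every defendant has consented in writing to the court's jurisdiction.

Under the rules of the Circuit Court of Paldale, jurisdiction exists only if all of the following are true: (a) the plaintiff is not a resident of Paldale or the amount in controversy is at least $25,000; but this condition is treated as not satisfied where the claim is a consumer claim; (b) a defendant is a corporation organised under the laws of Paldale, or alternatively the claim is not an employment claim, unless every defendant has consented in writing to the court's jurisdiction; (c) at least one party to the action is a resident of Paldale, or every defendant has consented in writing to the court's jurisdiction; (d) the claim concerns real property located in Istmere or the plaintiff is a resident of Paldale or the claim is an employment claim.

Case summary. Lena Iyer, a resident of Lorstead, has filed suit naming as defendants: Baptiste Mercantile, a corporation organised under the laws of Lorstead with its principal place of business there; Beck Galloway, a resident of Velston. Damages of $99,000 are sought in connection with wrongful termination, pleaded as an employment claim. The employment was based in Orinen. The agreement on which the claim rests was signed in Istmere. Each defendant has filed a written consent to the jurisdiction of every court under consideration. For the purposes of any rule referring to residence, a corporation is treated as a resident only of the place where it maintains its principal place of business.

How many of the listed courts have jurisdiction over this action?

The Paldale District Court:
  (a) The amount in controversy is 99,000 dollars, which meets the $5,000 floor, which satisfies one of the alternatives. Condition met.
  (b) The claim is an employment claim, not a contract claim, which satisfies one of the alternatives. Satisfied.
  (c) The plaintiff resides in Lorstead, which is not Paldale — that alternative is enough. Met.
  (d) Every defendant has filed written consent — that alternative is enough. Condition met.
  → The court has jurisdiction.
The Morwick High Bench:
  (a) Every defendant has filed written consent, which satisfies one of the alternatives. Satisfied.
  (b) Baptiste Mercantile has its principal place of business in Lorstead. Condition met.
  (c) No party resides in Morwick; the operative events occurred in Orinen, not Morwick — no alternative holds. However, the claim is an employment claim, so the 'unless' proviso supplies this condition. Met.
  (d) The plaintiff resides in Lorstead, which is not Orinen — that alternative is enough. Satisfied.
  (e) The claim is an employment claim, not a tort claim. Met.
  → Every requirement is satisfied — jurisdiction.
The Provincial Court of Orinen:
  (a) The operative events occurred in Orinen. Condition met.
  (b) The claim is an employment claim, not a contract claim, so one alternative holds. Satisfied.
  (c) The amount in controversy is $99,000, within the 111,000 dollars ceiling. Met.
  (d) The corporate defendant(s) have their principal place of business in Lorstead, not Orinen. However, every defendant has filed written consent, so the 'unless' proviso supplies this condition. Met.
  → All conditions met; jurisdiction exists.
The Circuit Court of Paldale:
  (a) The plaintiff resides in Lorstead, which is not Paldale, which satisfies one of the alternatives. The carve-out does not apply: the claim is an employment claim, not a consumer claim. Satisfied.
  (b) The corporate defendant(s) are organised in Lorstead, not Paldale; the claim is an employment claim — no alternative holds. The proviso rescues it, though: every defendant has filed written consent. Met.
  (c) Every defendant has filed written consent, so one alternative holds. Met.
  (d) The claim is an employment claim, so this disjunct is met. Condition met.
  → All conditions met; jurisdiction exists.
Courts with jurisdiction: the Paldale District Court, the Morwick High Bench, the Provincial Court of Orinen, the Circuit Court of Paldale — 4 in total.

4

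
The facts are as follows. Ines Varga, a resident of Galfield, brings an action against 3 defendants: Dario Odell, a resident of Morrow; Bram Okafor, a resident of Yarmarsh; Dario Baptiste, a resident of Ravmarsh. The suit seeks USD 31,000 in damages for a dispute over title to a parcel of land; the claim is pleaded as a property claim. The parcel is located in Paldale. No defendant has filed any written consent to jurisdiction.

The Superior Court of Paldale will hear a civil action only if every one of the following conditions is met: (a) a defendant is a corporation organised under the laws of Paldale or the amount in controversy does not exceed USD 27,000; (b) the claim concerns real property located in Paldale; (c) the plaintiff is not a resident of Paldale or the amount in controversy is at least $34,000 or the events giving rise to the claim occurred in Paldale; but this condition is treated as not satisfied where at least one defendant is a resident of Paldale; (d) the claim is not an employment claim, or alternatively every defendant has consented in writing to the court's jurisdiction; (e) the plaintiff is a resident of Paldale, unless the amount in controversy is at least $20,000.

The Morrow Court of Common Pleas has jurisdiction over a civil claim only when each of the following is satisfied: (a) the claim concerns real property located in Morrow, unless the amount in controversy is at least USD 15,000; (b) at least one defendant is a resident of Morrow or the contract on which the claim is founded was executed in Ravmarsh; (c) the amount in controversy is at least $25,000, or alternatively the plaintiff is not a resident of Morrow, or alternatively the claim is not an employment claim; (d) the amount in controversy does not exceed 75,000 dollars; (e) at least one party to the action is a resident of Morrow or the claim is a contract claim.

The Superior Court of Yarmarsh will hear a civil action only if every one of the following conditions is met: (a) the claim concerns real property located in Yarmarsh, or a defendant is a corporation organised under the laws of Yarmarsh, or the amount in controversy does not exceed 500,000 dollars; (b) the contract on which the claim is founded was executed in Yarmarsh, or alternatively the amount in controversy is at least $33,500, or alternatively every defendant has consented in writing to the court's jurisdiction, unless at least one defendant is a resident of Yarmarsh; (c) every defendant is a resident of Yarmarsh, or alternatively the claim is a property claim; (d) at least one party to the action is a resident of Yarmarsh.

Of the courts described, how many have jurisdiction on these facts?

The Superior Court of Paldale:
  (a) No defendant is a corporation; the amount in controversy is $31,000, above the USD 27,000 ceiling — every alternative fails. Not satisfied.
  (b) The property lies in Paldale. Condition met.
  (c) The plaintiff resides in Galfield, which is not Paldale — that alternative is enough. The exception is not triggered, since no defendant resides in Paldale (they reside in Morrow, Yarmarsh, Ravmarsh). Met.
  (d) The claim is a property claim, not an employment claim — that alternative is enough. Met.
  (e) The plaintiff resides in Galfield, not Paldale. However, the amount in controversy is $31,000, which meets the 20,000 dollars floor, so the 'unless' proviso supplies this condition. Condition met.
  → The court lacks jurisdiction.
The Morrow Court of Common Pleas:
  (a) The property lies in Paldale, not Morrow. The proviso rescues it, though: the amount in controversy is USD 31,000, which meets the USD 15,000 floor. Condition met.
  (b) Dario Odell resides in Morrow — that alternative is enough. Met.
  (c) The amount in controversy is USD 31,000, which meets the $25,000 floor, so this disjunct is met. Met.
  (d) The amount in controversy is $31,000, within the $75,000 ceiling. Condition met.
  (e) Dario Odell resides in Morrow, so this disjunct is met. Satisfied.
  → The court has jurisdiction.
The Superior Court of Yarmarsh:
  (a) The amount in controversy is 31,000 dollars, within the $500,000 ceiling, so this disjunct is met. Satisfied.
  (b) No contract (and hence no place of execution) is alleged; the amount in controversy is USD 31,000, below the USD 33,500 floor; no such written consent has been filed — no alternative holds. The proviso rescues it, though: Bram Okafor resides in Yarmarsh. Met.
  (c) The claim is a property claim, which satisfies one of the alternatives. Met.
  (d) Bram Okafor resides in Yarmarsh. Satisfied.
  → All conditions met; jurisdiction exists.
Courts with jurisdiction: the Morrow Court of Common Pleas, the Superior Court of Yarmarsh — 2 in total.

2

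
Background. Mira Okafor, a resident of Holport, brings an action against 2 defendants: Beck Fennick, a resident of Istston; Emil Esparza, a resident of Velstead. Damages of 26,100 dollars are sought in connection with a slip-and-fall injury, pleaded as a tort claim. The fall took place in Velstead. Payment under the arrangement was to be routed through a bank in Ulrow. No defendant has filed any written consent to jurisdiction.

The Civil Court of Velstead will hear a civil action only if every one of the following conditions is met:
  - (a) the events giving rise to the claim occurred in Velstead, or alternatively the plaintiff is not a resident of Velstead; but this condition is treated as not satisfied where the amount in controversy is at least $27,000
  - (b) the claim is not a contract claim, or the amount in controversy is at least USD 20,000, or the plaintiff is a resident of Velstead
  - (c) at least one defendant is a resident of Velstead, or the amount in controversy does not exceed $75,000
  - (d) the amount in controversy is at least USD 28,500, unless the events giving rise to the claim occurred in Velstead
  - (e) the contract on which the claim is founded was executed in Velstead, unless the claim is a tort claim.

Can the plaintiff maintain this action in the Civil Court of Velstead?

Yes

The Civil Court of Velstead:
  (a) The operative events occurred in Velstead, so one alternative holds. The exception is not triggered, since the amount in controversy is 26,100 dollars, below the USD 27,000 floor. Condition met.
  (b) The claim is a tort claim, not a contract claim — that alternative is enough. Satisfied.
  (c) Emil Esparza resides in Velstead, so this disjunct is met. Met.
  (d) The amount in controversy is $26,100, below the 28,500 dollars floor. However, the operative events occurred in Velstead, so the 'unless' proviso supplies this condition. Met.
  (e) No contract (and hence no place of execution) is alleged. However, the claim is a tort claim, so the 'unless' proviso supplies this condition. Condition met.
  → Every requirement is satisfied — jurisdiction.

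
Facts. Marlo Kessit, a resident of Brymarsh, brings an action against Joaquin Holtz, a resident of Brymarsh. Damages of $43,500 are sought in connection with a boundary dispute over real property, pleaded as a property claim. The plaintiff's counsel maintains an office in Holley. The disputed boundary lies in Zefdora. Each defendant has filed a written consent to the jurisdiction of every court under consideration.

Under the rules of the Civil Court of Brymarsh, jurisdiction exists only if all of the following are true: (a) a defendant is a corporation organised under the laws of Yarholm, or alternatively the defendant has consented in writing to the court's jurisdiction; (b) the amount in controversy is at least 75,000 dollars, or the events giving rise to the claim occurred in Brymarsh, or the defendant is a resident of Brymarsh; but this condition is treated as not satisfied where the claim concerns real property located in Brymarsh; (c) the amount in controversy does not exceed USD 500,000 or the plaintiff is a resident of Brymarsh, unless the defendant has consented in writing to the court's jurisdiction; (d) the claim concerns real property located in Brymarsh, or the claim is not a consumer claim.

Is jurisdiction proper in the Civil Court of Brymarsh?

Yes

The Civil Court of Brymarsh:
  (a) Every defendant has filed written consent, so this disjunct is met. Condition met.
  (b) The defendant resides in Brymarsh, so this disjunct is met. The exception is not triggered, since the property lies in Zefdora, not Brymarsh. Met.
  (c) The amount in controversy is 43,500 dollars, within the $500,000 ceiling, so one alternative holds. Met.
  (d) The claim is a property claim, not a consumer claim, so one alternative holds. Condition met.
  → The court has jurisdiction.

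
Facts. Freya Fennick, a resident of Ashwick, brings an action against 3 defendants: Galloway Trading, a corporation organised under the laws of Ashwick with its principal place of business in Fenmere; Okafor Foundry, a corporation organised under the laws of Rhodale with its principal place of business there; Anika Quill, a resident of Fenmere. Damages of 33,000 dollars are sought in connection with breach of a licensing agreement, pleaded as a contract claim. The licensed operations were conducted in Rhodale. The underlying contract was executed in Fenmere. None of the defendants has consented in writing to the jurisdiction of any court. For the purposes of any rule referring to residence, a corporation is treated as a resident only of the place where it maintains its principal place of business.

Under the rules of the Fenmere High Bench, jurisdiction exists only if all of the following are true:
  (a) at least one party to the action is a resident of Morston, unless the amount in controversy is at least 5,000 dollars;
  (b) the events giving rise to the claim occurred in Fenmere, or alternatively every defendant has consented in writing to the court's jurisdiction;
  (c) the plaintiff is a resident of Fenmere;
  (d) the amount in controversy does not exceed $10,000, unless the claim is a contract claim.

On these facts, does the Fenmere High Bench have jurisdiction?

The Fenmere High Bench:
  (a) No party resides in Morston. But the amount in controversy is 33,000 dollars, which meets the $5,000 floor, and the 'unless' clause therefore excuses the requirement. Satisfied.
  (b) The operative events occurred in Rhodale, not Fenmere; no such written consent has been filed — every alternative fails. Fails.
  (c) The plaintiff resides in Ashwick, not Fenmere. Fails.
  (d) The amount in controversy is USD 33,000, above the $10,000 ceiling. But the claim is a contract claim, and the 'unless' clause therefore excuses the requirement. Satisfied.
  → The court lacks jurisdiction.

No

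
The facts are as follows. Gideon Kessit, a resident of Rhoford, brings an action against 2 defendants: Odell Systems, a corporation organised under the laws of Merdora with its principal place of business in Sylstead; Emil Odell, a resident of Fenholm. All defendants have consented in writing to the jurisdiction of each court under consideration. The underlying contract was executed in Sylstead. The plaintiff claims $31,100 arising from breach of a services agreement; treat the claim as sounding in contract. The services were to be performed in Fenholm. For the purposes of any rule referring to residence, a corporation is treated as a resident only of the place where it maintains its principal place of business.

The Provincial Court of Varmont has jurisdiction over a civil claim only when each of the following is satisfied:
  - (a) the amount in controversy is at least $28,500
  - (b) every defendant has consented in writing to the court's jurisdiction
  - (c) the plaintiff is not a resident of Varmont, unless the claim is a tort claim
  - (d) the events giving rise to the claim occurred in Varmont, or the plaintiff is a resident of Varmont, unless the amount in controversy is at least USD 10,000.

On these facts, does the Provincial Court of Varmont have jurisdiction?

The Provincial Court of Varmont:
  (a) The amount in controversy is USD 31,100, which meets the $28,500 floor. Satisfied.
  (b) Every defendant has filed written consent. Satisfied.
  (c) The plaintiff resides in Rhoford, which is not Varmont. Satisfied.
  (d) The operative events occurred in Fenholm, not Varmont; the plaintiff resides in Rhoford, not Varmont — none of the alternatives is met. The proviso rescues it, though: the amount in controversy is $31,100, which meets the $10,000 floor. Condition met.
  → All conditions met; jurisdiction exists.

Yes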